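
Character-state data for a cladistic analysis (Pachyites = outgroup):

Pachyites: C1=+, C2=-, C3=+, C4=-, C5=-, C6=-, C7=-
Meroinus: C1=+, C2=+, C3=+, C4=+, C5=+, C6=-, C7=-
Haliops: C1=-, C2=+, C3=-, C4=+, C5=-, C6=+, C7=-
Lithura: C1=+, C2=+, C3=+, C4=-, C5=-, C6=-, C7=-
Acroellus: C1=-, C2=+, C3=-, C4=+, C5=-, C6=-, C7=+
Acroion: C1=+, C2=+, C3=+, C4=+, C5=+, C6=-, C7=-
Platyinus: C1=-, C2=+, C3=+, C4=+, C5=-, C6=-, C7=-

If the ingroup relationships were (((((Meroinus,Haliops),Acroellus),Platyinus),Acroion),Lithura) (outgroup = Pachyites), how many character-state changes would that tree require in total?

10

Map each character onto (((((Meroinus,Haliops),Acroellus),Platyinus),Acroion),Lithura) (rooted by Pachyites) and count the minimum state changes it requires (Fitch parsimony):
C1: 2; C2: 1; C3: 2; C4: 1; C5: 2; C6: 1; C7: 1.
Total tree length = 10.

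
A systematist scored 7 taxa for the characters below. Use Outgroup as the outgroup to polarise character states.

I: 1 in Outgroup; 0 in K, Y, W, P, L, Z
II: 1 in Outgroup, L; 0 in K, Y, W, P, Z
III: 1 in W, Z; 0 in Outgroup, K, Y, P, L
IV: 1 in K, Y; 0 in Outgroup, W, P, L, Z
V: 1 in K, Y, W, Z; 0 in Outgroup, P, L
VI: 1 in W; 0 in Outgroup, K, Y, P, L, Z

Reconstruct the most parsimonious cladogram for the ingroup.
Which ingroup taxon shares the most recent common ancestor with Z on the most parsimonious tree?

W

Character polarity is set by the outgroup: the derived state is whichever differs from the outgroup's state, so for I, II the derived state is '0', and for the remaining characters it is '1'.
I (derived state '0') is shared by all ingroup taxa — unites the whole ingroup.
Only K, P, W, Y, and Z show the derived state '0' for II, supporting them as a clade.
Only W and Z show the derived state '1' for III, supporting them as a clade.
IV: derived state '1' in K and Y only — synapomorphy for {K, Y}.
V (derived state '1') is shared by K, W, Y, and Z — a synapomorphy uniting that clade.
VI: derived state '1' in W only — an autapomorphy, so it tells us nothing about relationships among taxa.
Most parsimonious ingroup topology: ((((K,Y),(W,Z)),P),L).
Z and W form a cherry on this tree, so they are sister taxa.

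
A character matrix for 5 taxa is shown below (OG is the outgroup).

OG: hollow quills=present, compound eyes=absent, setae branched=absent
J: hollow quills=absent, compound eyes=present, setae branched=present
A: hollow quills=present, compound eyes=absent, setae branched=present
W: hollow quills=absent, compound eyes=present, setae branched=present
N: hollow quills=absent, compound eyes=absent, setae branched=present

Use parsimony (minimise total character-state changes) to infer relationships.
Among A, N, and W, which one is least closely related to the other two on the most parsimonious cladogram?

A

Character polarity is set by the outgroup: the derived state is whichever differs from the outgroup's state, so for hollow quills the derived state is 'absent', and for the remaining characters it is 'present'.
hollow quills: derived state 'absent' in J, N, and W only — synapomorphy for {J, N, W}.
compound eyes (derived state 'present') is shared by J and W — a synapomorphy uniting that clade.
All ingroup taxa share the derived state 'present' for setae branched; it defines the ingroup but does not resolve relationships within it.
Most parsimonious ingroup topology: (((J,W),N),A).
W and N share a more recent common ancestor with each other than either does with A, so A is the least closely related of the three.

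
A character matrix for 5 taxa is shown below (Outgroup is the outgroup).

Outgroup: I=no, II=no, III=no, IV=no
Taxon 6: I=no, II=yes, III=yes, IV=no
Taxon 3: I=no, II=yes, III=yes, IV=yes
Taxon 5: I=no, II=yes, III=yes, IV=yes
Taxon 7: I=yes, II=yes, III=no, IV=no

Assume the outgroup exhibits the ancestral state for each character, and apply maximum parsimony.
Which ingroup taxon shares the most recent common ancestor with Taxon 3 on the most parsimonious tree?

Taxon 5

The outgroup has state 'no' for every character, so 'yes' is the derived state throughout.
I (derived state 'yes') is unique to Taxon 7 (autapomorphy; uninformative for grouping).
II (derived state 'yes') is shared by all ingroup taxa — unites the whole ingroup.
III (derived state 'yes') is shared by Taxon 3, Taxon 5, and Taxon 6 — a synapomorphy uniting that clade.
Only Taxon 3 and Taxon 5 show the derived state 'yes' for IV, supporting them as a clade.
Most parsimonious ingroup topology: ((Taxon 6,(Taxon 3,Taxon 5)),Taxon 7).
Taxon 3 and Taxon 5 form a cherry on this tree, so they are sister taxa.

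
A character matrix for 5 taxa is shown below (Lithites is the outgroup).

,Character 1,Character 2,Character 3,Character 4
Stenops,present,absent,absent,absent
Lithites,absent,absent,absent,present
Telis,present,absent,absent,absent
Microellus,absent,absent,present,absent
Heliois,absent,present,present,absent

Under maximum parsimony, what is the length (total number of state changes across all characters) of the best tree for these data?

4

Character polarity is set by the outgroup: the derived state is whichever differs from the outgroup's state, so for Character 4 the derived state is 'absent', and for the remaining characters it is 'present'.
Only Stenops and Telis show the derived state 'present' for Character 1, supporting them as a clade.
Character 2 (derived state 'present') is unique to Heliois (autapomorphy; uninformative for grouping).
Character 3 (derived state 'present') is shared by Heliois and Microellus — a synapomorphy uniting that clade.
Character 4 (derived state 'absent') is shared by all ingroup taxa — unites the whole ingroup.
Most parsimonious ingroup topology: ((Microellus,Heliois),(Telis,Stenops)).
Changes per character on this tree: Character 1: 1; Character 2: 1; Character 3: 1; Character 4: 1.
Total = 4.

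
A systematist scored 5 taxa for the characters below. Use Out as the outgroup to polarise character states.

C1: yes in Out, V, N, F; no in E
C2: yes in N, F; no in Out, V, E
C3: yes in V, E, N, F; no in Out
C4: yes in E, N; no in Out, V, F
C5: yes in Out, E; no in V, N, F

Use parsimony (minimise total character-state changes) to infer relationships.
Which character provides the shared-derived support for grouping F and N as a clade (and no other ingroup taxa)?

Character polarity is set by the outgroup: the derived state is whichever differs from the outgroup's state, so for C1, C5 the derived state is 'no', and for the remaining characters it is 'yes'.
C1: derived state 'no' in E only — an autapomorphy, so it tells us nothing about relationships among taxa.
Only F and N show the derived state 'yes' for C2, supporting them as a clade.
C3 (derived state 'yes') is shared by all ingroup taxa — unites the whole ingroup.
C4 (state 'yes') occurs in E and N but conflicts with the nesting implied by the other characters — most parsimoniously interpreted as homoplasy.
C5: derived state 'no' in F, N, and V only — synapomorphy for {F, N, V}.
Most parsimonious ingroup topology: ((V,(N,F)),E).
The clade {F, N} is supported by C2: its derived state 'yes' occurs in exactly those taxa and in no other taxon (including the outgroup).

C2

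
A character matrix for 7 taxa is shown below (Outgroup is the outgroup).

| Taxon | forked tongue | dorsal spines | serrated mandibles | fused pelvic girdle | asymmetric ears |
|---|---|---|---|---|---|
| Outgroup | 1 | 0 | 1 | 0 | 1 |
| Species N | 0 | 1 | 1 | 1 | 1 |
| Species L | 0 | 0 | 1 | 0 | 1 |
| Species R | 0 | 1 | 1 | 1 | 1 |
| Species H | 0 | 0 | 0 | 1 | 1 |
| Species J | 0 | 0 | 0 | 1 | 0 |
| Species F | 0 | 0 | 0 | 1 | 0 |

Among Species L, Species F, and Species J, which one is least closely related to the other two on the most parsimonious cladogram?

Species L

Character polarity is set by the outgroup: the derived state is whichever differs from the outgroup's state, so for forked tongue, serrated mandibles, asymmetric ears the derived state is '0', and for the remaining characters it is '1'.
All ingroup taxa share the derived state '0' for forked tongue; it defines the ingroup but does not resolve relationships within it.
Only Species N and Species R show the derived state '1' for dorsal spines, supporting them as a clade.
serrated mandibles (derived state '0') is shared by Species F, Species H, and Species J — a synapomorphy uniting that clade.
fused pelvic girdle (derived state '1') is shared by Species F, Species H, Species J, Species N, and Species R — a synapomorphy uniting that clade.
asymmetric ears (derived state '0') is shared by Species F and Species J — a synapomorphy uniting that clade.
Most parsimonious ingroup topology: (((Species N,Species R),(Species H,(Species J,Species F))),Species L).
Species F and Species J share a more recent common ancestor with each other than either does with Species L, so Species L is the least closely related of the three.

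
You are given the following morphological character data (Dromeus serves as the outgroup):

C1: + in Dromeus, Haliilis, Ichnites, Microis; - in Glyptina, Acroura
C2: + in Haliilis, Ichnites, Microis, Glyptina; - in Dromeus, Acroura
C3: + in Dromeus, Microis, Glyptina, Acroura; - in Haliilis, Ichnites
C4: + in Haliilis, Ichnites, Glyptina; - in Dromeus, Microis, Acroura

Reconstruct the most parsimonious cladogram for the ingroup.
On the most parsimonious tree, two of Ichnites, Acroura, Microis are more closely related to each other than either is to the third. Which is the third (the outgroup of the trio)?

Character polarity is set by the outgroup: the derived state is whichever differs from the outgroup's state, so for C1, C3 the derived state is '-', and for the remaining characters it is '+'.
C1 groups Acroura and Glyptina, which is incompatible with the clades supported by the remaining characters; treating it as convergent (homoplasy) costs fewer steps than any alternative tree.
Only Glyptina, Haliilis, Ichnites, and Microis show the derived state '+' for C2, supporting them as a clade.
C3: derived state '-' in Haliilis and Ichnites only — synapomorphy for {Haliilis, Ichnites}.
C4: derived state '+' in Glyptina, Haliilis, and Ichnites only — synapomorphy for {Glyptina, Haliilis, Ichnites}.
Most parsimonious ingroup topology: ((((Haliilis,Ichnites),Glyptina),Microis),Acroura).
Microis and Ichnites share a more recent common ancestor with each other than either does with Acroura, so Acroura is the least closely related of the three.

Acroura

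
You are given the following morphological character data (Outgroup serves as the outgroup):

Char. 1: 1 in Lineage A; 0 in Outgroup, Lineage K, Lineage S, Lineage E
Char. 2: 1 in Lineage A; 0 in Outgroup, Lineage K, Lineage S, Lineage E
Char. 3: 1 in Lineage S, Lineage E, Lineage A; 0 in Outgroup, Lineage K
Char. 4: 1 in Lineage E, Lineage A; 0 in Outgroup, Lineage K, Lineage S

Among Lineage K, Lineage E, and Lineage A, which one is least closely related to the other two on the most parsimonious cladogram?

Lineage K

The outgroup has state '0' for every character, so '1' is the derived state throughout.
Char. 1: derived state '1' in Lineage A only — an autapomorphy, so it tells us nothing about relationships among taxa.
Char. 2: derived state '1' in Lineage A only — an autapomorphy, so it tells us nothing about relationships among taxa.
Char. 3: derived state '1' in Lineage A, Lineage E, and Lineage S only — synapomorphy for {Lineage A, Lineage E, Lineage S}.
Char. 4: derived state '1' in Lineage A and Lineage E only — synapomorphy for {Lineage A, Lineage E}.
Most parsimonious ingroup topology: (Lineage K,(Lineage S,(Lineage E,Lineage A))).
Lineage A and Lineage E share a more recent common ancestor with each other than either does with Lineage K, so Lineage K is the least closely related of the three.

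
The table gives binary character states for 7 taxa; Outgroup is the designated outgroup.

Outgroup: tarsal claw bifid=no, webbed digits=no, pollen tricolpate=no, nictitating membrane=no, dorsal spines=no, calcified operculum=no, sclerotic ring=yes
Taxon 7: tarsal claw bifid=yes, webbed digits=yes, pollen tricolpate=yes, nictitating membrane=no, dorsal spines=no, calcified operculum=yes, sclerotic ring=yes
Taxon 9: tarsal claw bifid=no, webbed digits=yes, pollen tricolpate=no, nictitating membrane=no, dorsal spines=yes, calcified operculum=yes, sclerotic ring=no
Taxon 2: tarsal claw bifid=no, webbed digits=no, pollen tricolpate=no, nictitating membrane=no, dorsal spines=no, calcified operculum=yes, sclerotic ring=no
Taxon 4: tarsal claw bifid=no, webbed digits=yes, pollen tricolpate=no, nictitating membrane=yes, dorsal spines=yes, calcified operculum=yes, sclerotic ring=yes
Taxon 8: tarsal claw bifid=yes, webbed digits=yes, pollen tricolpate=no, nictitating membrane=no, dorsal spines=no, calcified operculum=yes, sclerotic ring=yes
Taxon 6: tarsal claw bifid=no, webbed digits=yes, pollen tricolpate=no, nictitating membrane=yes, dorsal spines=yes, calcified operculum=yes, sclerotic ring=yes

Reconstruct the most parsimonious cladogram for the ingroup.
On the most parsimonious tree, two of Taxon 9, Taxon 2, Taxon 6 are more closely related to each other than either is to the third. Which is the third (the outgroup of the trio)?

Taxon 2

Character polarity is set by the outgroup: the derived state is whichever differs from the outgroup's state, so for sclerotic ring the derived state is 'no', and for the remaining characters it is 'yes'.
Only Taxon 7 and Taxon 8 show the derived state 'yes' for tarsal claw bifid, supporting them as a clade.
Only Taxon 4, Taxon 6, Taxon 7, Taxon 8, and Taxon 9 show the derived state 'yes' for webbed digits, supporting them as a clade.
pollen tricolpate: derived state 'yes' in Taxon 7 only — an autapomorphy, so it tells us nothing about relationships among taxa.
nictitating membrane (derived state 'yes') is shared by Taxon 4 and Taxon 6 — a synapomorphy uniting that clade.
dorsal spines: derived state 'yes' in Taxon 4, Taxon 6, and Taxon 9 only — synapomorphy for {Taxon 4, Taxon 6, Taxon 9}.
calcified operculum (derived state 'yes') is shared by all ingroup taxa — unites the whole ingroup.
sclerotic ring (state 'no') occurs in Taxon 2 and Taxon 9 but conflicts with the nesting implied by the other characters — most parsimoniously interpreted as homoplasy.
Most parsimonious ingroup topology: (((Taxon 7,Taxon 8),(Taxon 9,(Taxon 4,Taxon 6))),Taxon 2).
Taxon 6 and Taxon 9 share a more recent common ancestor with each other than either does with Taxon 2, so Taxon 2 is the least closely related of the three.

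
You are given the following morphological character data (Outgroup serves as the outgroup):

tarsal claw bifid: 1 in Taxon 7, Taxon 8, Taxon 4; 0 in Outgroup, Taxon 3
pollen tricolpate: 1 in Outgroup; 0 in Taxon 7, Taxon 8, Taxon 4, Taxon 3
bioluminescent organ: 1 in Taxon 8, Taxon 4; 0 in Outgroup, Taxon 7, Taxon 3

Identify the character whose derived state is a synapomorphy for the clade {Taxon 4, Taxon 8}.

Character polarity is set by the outgroup: the derived state is whichever differs from the outgroup's state, so for pollen tricolpate the derived state is '0', and for the remaining characters it is '1'.
Only Taxon 4, Taxon 7, and Taxon 8 show the derived state '1' for tarsal claw bifid, supporting them as a clade.
pollen tricolpate (derived state '0') is shared by all ingroup taxa — unites the whole ingroup.
bioluminescent organ: derived state '1' in Taxon 4 and Taxon 8 only — synapomorphy for {Taxon 4, Taxon 8}.
Most parsimonious ingroup topology: ((Taxon 7,(Taxon 8,Taxon 4)),Taxon 3).
The clade {Taxon 4, Taxon 8} is supported by bioluminescent organ: its derived state '1' occurs in exactly those taxa and in no other taxon (including the outgroup).

bioluminescent organ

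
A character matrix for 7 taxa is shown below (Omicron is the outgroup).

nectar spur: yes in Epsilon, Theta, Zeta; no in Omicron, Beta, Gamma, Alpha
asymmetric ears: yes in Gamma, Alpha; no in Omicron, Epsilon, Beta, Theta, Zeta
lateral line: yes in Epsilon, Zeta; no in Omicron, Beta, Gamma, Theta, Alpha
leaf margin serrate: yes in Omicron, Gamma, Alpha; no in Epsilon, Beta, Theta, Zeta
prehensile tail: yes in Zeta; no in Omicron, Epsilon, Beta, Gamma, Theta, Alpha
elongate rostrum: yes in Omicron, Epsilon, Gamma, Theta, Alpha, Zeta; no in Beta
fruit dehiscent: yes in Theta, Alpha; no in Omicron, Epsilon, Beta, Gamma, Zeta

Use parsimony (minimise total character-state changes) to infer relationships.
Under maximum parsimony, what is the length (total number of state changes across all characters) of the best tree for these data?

8

Character polarity is set by the outgroup: the derived state is whichever differs from the outgroup's state, so for leaf margin serrate, elongate rostrum the derived state is 'no', and for the remaining characters it is 'yes'.
nectar spur (derived state 'yes') is shared by Epsilon, Theta, and Zeta — a synapomorphy uniting that clade.
asymmetric ears (derived state 'yes') is shared by Alpha and Gamma — a synapomorphy uniting that clade.
lateral line: derived state 'yes' in Epsilon and Zeta only — synapomorphy for {Epsilon, Zeta}.
Only Beta, Epsilon, Theta, and Zeta show the derived state 'no' for leaf margin serrate, supporting them as a clade.
prehensile tail (derived state 'yes') is unique to Zeta (autapomorphy; uninformative for grouping).
elongate rostrum: derived state 'no' in Beta only — an autapomorphy, so it tells us nothing about relationships among taxa.
fruit dehiscent (state 'yes') occurs in Alpha and Theta but conflicts with the nesting implied by the other characters — most parsimoniously interpreted as homoplasy.
Most parsimonious ingroup topology: ((((Epsilon,Zeta),Theta),Beta),(Gamma,Alpha)).
Changes per character on this tree: nectar spur: 1; asymmetric ears: 1; lateral line: 1; leaf margin serrate: 1; prehensile tail: 1; elongate rostrum: 1; fruit dehiscent: 2.
Total = 8.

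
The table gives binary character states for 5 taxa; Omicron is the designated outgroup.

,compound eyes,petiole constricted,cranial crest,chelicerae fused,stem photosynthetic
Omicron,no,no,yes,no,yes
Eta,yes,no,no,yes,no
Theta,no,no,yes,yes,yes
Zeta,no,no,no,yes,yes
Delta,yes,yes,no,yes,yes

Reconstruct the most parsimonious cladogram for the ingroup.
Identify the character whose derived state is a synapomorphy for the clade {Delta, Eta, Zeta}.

cranial crest

Character polarity is set by the outgroup: the derived state is whichever differs from the outgroup's state, so for cranial crest, stem photosynthetic the derived state is 'no', and for the remaining characters it is 'yes'.
compound eyes: derived state 'yes' in Delta and Eta only — synapomorphy for {Delta, Eta}.
petiole constricted (derived state 'yes') is unique to Delta (autapomorphy; uninformative for grouping).
cranial crest (derived state 'no') is shared by Delta, Eta, and Zeta — a synapomorphy uniting that clade.
All ingroup taxa share the derived state 'yes' for chelicerae fused; it defines the ingroup but does not resolve relationships within it.
stem photosynthetic (derived state 'no') is unique to Eta (autapomorphy; uninformative for grouping).
Most parsimonious ingroup topology: (((Eta,Delta),Zeta),Theta).
The clade {Delta, Eta, Zeta} is supported by cranial crest: its derived state 'no' occurs in exactly those taxa and in no other taxon (including the outgroup).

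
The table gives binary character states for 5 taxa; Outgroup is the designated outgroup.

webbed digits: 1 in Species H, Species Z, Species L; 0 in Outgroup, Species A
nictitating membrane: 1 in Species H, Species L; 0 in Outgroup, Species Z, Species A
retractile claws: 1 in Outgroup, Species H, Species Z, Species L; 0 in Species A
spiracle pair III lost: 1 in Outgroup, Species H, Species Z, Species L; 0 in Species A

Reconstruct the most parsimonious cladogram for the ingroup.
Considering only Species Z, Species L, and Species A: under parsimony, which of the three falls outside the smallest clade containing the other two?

Character polarity is set by the outgroup: the derived state is whichever differs from the outgroup's state, so for retractile claws, spiracle pair III lost the derived state is '0', and for the remaining characters it is '1'.
webbed digits (derived state '1') is shared by Species H, Species L, and Species Z — a synapomorphy uniting that clade.
Only Species H and Species L show the derived state '1' for nictitating membrane, supporting them as a clade.
retractile claws (derived state '0') is unique to Species A (autapomorphy; uninformative for grouping).
spiracle pair III lost: derived state '0' in Species A only — an autapomorphy, so it tells us nothing about relationships among taxa.
Most parsimonious ingroup topology: (((Species H,Species L),Species Z),Species A).
Species Z and Species L share a more recent common ancestor with each other than either does with Species A, so Species A is the least closely related of the three.

Species A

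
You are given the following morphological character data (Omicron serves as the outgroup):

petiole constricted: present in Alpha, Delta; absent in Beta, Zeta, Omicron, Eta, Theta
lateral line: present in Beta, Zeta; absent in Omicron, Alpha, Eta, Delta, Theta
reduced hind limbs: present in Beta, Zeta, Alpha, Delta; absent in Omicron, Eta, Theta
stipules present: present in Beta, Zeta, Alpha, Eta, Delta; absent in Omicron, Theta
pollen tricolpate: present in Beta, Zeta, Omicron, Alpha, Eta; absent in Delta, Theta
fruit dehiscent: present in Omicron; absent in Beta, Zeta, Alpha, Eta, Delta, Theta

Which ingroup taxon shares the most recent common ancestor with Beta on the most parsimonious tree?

Character polarity is set by the outgroup: the derived state is whichever differs from the outgroup's state, so for pollen tricolpate, fruit dehiscent the derived state is 'absent', and for the remaining characters it is 'present'.
petiole constricted (derived state 'present') is shared by Alpha and Delta — a synapomorphy uniting that clade.
lateral line (derived state 'present') is shared by Beta and Zeta — a synapomorphy uniting that clade.
reduced hind limbs (derived state 'present') is shared by Alpha, Beta, Delta, and Zeta — a synapomorphy uniting that clade.
stipules present (derived state 'present') is shared by Alpha, Beta, Delta, Eta, and Zeta — a synapomorphy uniting that clade.
pollen tricolpate (state 'absent') occurs in Delta and Theta but conflicts with the nesting implied by the other characters — most parsimoniously interpreted as homoplasy.
All ingroup taxa share the derived state 'absent' for fruit dehiscent; it defines the ingroup but does not resolve relationships within it.
Most parsimonious ingroup topology: ((Eta,((Alpha,Delta),(Beta,Zeta))),Theta).
Beta and Zeta form a cherry on this tree, so they are sister taxa.

Zeta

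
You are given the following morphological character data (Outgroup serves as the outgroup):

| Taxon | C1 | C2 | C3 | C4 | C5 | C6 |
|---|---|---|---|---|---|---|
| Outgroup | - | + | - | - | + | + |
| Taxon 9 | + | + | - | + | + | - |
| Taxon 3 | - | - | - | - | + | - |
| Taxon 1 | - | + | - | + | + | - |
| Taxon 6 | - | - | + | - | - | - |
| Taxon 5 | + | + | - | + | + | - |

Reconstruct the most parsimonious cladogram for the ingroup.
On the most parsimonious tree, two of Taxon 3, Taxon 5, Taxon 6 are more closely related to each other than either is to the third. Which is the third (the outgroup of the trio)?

Taxon 5

Character polarity is set by the outgroup: the derived state is whichever differs from the outgroup's state, so for C2, C5, C6 the derived state is '-', and for the remaining characters it is '+'.
Only Taxon 5 and Taxon 9 show the derived state '+' for C1, supporting them as a clade.
C2: derived state '-' in Taxon 3 and Taxon 6 only — synapomorphy for {Taxon 3, Taxon 6}.
C3: derived state '+' in Taxon 6 only — an autapomorphy, so it tells us nothing about relationships among taxa.
Only Taxon 1, Taxon 5, and Taxon 9 show the derived state '+' for C4, supporting them as a clade.
C5 (derived state '-') is unique to Taxon 6 (autapomorphy; uninformative for grouping).
All ingroup taxa share the derived state '-' for C6; it defines the ingroup but does not resolve relationships within it.
Most parsimonious ingroup topology: (((Taxon 9,Taxon 5),Taxon 1),(Taxon 3,Taxon 6)).
Taxon 3 and Taxon 6 share a more recent common ancestor with each other than either does with Taxon 5, so Taxon 5 is the least closely related of the three.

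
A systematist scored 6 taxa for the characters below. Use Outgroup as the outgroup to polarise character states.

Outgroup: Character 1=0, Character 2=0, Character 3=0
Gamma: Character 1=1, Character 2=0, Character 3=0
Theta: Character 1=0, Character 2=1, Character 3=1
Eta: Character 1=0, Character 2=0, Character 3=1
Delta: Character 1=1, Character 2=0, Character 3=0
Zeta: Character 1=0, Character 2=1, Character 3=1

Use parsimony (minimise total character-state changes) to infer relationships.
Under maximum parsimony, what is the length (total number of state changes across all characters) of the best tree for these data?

The outgroup has state '0' for every character, so '1' is the derived state throughout.
Character 1: derived state '1' in Delta and Gamma only — synapomorphy for {Delta, Gamma}.
Only Theta and Zeta show the derived state '1' for Character 2, supporting them as a clade.
Character 3 (derived state '1') is shared by Eta, Theta, and Zeta — a synapomorphy uniting that clade.
Most parsimonious ingroup topology: ((Gamma,Delta),((Theta,Zeta),Eta)).
Changes per character on this tree: Character 1: 1; Character 2: 1; Character 3: 1.
Total = 3.

3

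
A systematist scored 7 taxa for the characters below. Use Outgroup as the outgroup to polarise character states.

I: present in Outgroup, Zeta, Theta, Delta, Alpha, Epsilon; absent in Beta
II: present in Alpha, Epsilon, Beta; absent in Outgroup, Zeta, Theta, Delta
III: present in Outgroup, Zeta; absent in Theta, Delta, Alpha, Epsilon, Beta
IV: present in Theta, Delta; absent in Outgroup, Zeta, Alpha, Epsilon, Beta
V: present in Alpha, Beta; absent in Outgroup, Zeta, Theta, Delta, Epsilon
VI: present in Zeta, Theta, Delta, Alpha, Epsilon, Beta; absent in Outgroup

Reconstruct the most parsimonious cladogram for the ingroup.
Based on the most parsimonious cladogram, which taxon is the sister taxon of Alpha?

Character polarity is set by the outgroup: the derived state is whichever differs from the outgroup's state, so for I, III the derived state is 'absent', and for the remaining characters it is 'present'.
I (derived state 'absent') is unique to Beta (autapomorphy; uninformative for grouping).
Only Alpha, Beta, and Epsilon show the derived state 'present' for II, supporting them as a clade.
III: derived state 'absent' in Alpha, Beta, Delta, Epsilon, and Theta only — synapomorphy for {Alpha, Beta, Delta, Epsilon, Theta}.
Only Delta and Theta show the derived state 'present' for IV, supporting them as a clade.
Only Alpha and Beta show the derived state 'present' for V, supporting them as a clade.
All ingroup taxa share the derived state 'present' for VI; it defines the ingroup but does not resolve relationships within it.
Most parsimonious ingroup topology: (Zeta,((Theta,Delta),((Alpha,Beta),Epsilon))).
Alpha and Beta form a cherry on this tree, so they are sister taxa.

Beta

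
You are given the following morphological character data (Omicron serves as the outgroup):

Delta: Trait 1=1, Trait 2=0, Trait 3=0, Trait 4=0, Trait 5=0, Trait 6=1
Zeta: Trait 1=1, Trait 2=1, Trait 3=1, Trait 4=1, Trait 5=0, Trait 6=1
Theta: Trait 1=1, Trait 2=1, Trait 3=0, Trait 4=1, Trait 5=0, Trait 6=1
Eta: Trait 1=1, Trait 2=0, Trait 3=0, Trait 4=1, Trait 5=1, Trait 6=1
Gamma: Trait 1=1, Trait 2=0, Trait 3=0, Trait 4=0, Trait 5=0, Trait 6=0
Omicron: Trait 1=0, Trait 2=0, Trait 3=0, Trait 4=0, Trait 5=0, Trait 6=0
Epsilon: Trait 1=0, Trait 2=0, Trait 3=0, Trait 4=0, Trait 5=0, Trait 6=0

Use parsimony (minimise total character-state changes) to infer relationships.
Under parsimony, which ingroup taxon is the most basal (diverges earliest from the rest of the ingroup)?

The outgroup has state '0' for every character, so '1' is the derived state throughout.
Only Delta, Eta, Gamma, Theta, and Zeta show the derived state '1' for Trait 1, supporting them as a clade.
Only Theta and Zeta show the derived state '1' for Trait 2, supporting them as a clade.
Trait 3: derived state '1' in Zeta only — an autapomorphy, so it tells us nothing about relationships among taxa.
Trait 4 (derived state '1') is shared by Eta, Theta, and Zeta — a synapomorphy uniting that clade.
Trait 5 (derived state '1') is unique to Eta (autapomorphy; uninformative for grouping).
Trait 6: derived state '1' in Delta, Eta, Theta, and Zeta only — synapomorphy for {Delta, Eta, Theta, Zeta}.
Most parsimonious ingroup topology: (((((Zeta,Theta),Eta),Delta),Gamma),Epsilon).
Epsilon is sister to the clade containing all other ingroup taxa, so it is the earliest-diverging (most basal) ingroup lineage.

Epsilon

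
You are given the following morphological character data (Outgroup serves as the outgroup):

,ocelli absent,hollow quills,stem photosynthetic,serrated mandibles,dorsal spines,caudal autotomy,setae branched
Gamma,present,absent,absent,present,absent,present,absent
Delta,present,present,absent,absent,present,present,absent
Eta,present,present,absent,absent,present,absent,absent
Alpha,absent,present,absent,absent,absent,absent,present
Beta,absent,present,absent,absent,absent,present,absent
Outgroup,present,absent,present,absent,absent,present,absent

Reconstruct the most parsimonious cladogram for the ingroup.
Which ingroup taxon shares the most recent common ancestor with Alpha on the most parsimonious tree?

Beta

Character polarity is set by the outgroup: the derived state is whichever differs from the outgroup's state, so for ocelli absent, stem photosynthetic, caudal autotomy the derived state is 'absent', and for the remaining characters it is 'present'.
ocelli absent: derived state 'absent' in Alpha and Beta only — synapomorphy for {Alpha, Beta}.
hollow quills (derived state 'present') is shared by Alpha, Beta, Delta, and Eta — a synapomorphy uniting that clade.
stem photosynthetic (derived state 'absent') is shared by all ingroup taxa — unites the whole ingroup.
serrated mandibles: derived state 'present' in Gamma only — an autapomorphy, so it tells us nothing about relationships among taxa.
Only Delta and Eta show the derived state 'present' for dorsal spines, supporting them as a clade.
caudal autotomy (state 'absent') occurs in Alpha and Eta but conflicts with the nesting implied by the other characters — most parsimoniously interpreted as homoplasy.
setae branched: derived state 'present' in Alpha only — an autapomorphy, so it tells us nothing about relationships among taxa.
Most parsimonious ingroup topology: (Gamma,((Alpha,Beta),(Delta,Eta))).
Alpha and Beta form a cherry on this tree, so they are sister taxa.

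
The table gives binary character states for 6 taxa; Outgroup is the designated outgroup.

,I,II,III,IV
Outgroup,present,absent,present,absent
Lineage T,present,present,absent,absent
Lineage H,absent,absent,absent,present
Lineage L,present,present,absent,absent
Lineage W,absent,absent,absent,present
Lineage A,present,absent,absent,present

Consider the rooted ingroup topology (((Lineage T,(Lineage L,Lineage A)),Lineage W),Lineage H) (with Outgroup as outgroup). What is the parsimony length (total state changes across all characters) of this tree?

8

Map each character onto (((Lineage T,(Lineage L,Lineage A)),Lineage W),Lineage H) (rooted by Outgroup) and count the minimum state changes it requires (Fitch parsimony):
I: 2; II: 2; III: 1; IV: 3.
Total tree length = 8.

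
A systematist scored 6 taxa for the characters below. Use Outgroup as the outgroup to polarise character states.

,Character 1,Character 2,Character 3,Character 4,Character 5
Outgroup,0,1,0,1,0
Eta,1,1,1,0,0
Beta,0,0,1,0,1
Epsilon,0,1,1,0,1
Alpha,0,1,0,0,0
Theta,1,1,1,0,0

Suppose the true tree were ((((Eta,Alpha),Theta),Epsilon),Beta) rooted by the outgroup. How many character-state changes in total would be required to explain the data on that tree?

Map each character onto ((((Eta,Alpha),Theta),Epsilon),Beta) (rooted by Outgroup) and count the minimum state changes it requires (Fitch parsimony):
Character 1: 2; Character 2: 1; Character 3: 2; Character 4: 1; Character 5: 2.
Total tree length = 8.

8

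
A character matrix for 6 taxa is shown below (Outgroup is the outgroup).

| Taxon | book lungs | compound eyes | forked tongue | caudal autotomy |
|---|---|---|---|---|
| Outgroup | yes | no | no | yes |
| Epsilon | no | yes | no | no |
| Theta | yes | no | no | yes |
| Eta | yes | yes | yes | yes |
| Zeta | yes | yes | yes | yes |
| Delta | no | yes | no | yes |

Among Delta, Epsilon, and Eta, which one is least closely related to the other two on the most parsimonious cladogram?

Eta

Character polarity is set by the outgroup: the derived state is whichever differs from the outgroup's state, so for book lungs, caudal autotomy the derived state is 'no', and for the remaining characters it is 'yes'.
book lungs: derived state 'no' in Delta and Epsilon only — synapomorphy for {Delta, Epsilon}.
Only Delta, Epsilon, Eta, and Zeta show the derived state 'yes' for compound eyes, supporting them as a clade.
Only Eta and Zeta show the derived state 'yes' for forked tongue, supporting them as a clade.
caudal autotomy: derived state 'no' in Epsilon only — an autapomorphy, so it tells us nothing about relationships among taxa.
Most parsimonious ingroup topology: (((Epsilon,Delta),(Eta,Zeta)),Theta).
Delta and Epsilon share a more recent common ancestor with each other than either does with Eta, so Eta is the least closely related of the three.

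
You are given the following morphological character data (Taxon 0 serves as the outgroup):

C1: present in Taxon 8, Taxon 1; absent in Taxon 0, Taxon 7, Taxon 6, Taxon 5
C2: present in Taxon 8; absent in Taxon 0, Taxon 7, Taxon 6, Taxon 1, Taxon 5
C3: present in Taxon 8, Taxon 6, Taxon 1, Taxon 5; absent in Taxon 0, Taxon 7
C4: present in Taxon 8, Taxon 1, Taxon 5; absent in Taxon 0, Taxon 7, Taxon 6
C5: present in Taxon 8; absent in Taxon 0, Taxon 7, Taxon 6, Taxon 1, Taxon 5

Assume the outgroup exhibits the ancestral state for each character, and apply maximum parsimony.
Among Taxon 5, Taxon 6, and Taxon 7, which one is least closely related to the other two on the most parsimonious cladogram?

The outgroup has state 'absent' for every character, so 'present' is the derived state throughout.
C1: derived state 'present' in Taxon 1 and Taxon 8 only — synapomorphy for {Taxon 1, Taxon 8}.
C2: derived state 'present' in Taxon 8 only — an autapomorphy, so it tells us nothing about relationships among taxa.
C3: derived state 'present' in Taxon 1, Taxon 5, Taxon 6, and Taxon 8 only — synapomorphy for {Taxon 1, Taxon 5, Taxon 6, Taxon 8}.
C4 (derived state 'present') is shared by Taxon 1, Taxon 5, and Taxon 8 — a synapomorphy uniting that clade.
C5: derived state 'present' in Taxon 8 only — an autapomorphy, so it tells us nothing about relationships among taxa.
Most parsimonious ingroup topology: (Taxon 7,(((Taxon 8,Taxon 1),Taxon 5),Taxon 6)).
Taxon 6 and Taxon 5 share a more recent common ancestor with each other than either does with Taxon 7, so Taxon 7 is the least closely related of the three.

Taxon 7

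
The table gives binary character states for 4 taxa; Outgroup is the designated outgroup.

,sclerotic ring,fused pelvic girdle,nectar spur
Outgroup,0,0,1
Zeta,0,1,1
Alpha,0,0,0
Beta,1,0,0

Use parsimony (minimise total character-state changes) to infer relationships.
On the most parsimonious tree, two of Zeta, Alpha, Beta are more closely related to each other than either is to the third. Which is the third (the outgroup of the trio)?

Zeta

Character polarity is set by the outgroup: the derived state is whichever differs from the outgroup's state, so for nectar spur the derived state is '0', and for the remaining characters it is '1'.
sclerotic ring: derived state '1' in Beta only — an autapomorphy, so it tells us nothing about relationships among taxa.
fused pelvic girdle (derived state '1') is unique to Zeta (autapomorphy; uninformative for grouping).
nectar spur (derived state '0') is shared by Alpha and Beta — a synapomorphy uniting that clade.
Most parsimonious ingroup topology: (Zeta,(Alpha,Beta)).
Alpha and Beta share a more recent common ancestor with each other than either does with Zeta, so Zeta is the least closely related of the three.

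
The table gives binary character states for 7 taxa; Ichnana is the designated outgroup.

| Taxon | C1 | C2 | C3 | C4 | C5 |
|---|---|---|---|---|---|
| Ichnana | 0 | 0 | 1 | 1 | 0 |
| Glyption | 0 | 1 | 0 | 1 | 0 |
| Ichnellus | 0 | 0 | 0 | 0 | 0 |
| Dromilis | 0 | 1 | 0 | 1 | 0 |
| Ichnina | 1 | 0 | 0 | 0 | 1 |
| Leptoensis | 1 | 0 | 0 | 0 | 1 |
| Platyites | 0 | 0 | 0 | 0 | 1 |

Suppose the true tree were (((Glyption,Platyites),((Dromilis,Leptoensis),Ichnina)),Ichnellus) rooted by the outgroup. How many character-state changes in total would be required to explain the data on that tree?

Map each character onto (((Glyption,Platyites),((Dromilis,Leptoensis),Ichnina)),Ichnellus) (rooted by Ichnana) and count the minimum state changes it requires (Fitch parsimony):
C1: 2; C2: 2; C3: 1; C4: 3; C5: 3.
Total tree length = 11.

11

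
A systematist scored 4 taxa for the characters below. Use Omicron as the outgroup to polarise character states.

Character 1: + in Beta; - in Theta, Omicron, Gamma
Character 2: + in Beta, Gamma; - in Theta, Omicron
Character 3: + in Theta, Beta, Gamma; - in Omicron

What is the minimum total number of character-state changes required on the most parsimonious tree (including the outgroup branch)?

3

The outgroup has state '-' for every character, so '+' is the derived state throughout.
Character 1: derived state '+' in Beta only — an autapomorphy, so it tells us nothing about relationships among taxa.
Character 2 (derived state '+') is shared by Beta and Gamma — a synapomorphy uniting that clade.
Character 3 (derived state '+') is shared by all ingroup taxa — unites the whole ingroup.
Most parsimonious ingroup topology: ((Gamma,Beta),Theta).
Changes per character on this tree: Character 1: 1; Character 2: 1; Character 3: 1.
Total = 3.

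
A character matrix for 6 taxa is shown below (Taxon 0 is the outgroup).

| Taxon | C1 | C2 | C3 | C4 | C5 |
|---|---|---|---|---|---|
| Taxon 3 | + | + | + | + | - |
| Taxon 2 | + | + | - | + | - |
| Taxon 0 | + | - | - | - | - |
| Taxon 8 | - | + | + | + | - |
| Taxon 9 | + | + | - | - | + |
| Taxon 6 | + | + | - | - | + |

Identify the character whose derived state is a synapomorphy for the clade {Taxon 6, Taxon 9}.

C5

Character polarity is set by the outgroup: the derived state is whichever differs from the outgroup's state, so for C1 the derived state is '-', and for the remaining characters it is '+'.
C1 (derived state '-') is unique to Taxon 8 (autapomorphy; uninformative for grouping).
All ingroup taxa share the derived state '+' for C2; it defines the ingroup but does not resolve relationships within it.
C3 (derived state '+') is shared by Taxon 3 and Taxon 8 — a synapomorphy uniting that clade.
C4: derived state '+' in Taxon 2, Taxon 3, and Taxon 8 only — synapomorphy for {Taxon 2, Taxon 3, Taxon 8}.
C5 (derived state '+') is shared by Taxon 6 and Taxon 9 — a synapomorphy uniting that clade.
Most parsimonious ingroup topology: ((Taxon 9,Taxon 6),(Taxon 2,(Taxon 8,Taxon 3))).
The clade {Taxon 6, Taxon 9} is supported by C5: its derived state '+' occurs in exactly those taxa and in no other taxon (including the outgroup).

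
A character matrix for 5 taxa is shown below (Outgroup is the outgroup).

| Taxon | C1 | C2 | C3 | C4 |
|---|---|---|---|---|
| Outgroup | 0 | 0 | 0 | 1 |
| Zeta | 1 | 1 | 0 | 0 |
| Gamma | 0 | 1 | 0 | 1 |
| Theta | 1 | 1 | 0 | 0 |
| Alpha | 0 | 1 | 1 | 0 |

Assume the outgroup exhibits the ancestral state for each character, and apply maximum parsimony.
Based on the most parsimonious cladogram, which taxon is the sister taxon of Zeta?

Theta

Character polarity is set by the outgroup: the derived state is whichever differs from the outgroup's state, so for C4 the derived state is '0', and for the remaining characters it is '1'.
C1 (derived state '1') is shared by Theta and Zeta — a synapomorphy uniting that clade.
C2 (derived state '1') is shared by all ingroup taxa — unites the whole ingroup.
C3 (derived state '1') is unique to Alpha (autapomorphy; uninformative for grouping).
C4 (derived state '0') is shared by Alpha, Theta, and Zeta — a synapomorphy uniting that clade.
Most parsimonious ingroup topology: (((Zeta,Theta),Alpha),Gamma).
Zeta and Theta form a cherry on this tree, so they are sister taxa.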